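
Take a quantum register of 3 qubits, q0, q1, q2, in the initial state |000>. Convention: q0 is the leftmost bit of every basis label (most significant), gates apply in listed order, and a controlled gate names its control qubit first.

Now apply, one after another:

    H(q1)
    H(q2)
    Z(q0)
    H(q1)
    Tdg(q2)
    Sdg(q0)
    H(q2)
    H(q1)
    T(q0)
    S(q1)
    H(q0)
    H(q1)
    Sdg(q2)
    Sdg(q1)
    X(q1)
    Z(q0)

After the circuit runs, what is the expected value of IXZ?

In the final state, IXZ has expectation -sqrt(2)/2.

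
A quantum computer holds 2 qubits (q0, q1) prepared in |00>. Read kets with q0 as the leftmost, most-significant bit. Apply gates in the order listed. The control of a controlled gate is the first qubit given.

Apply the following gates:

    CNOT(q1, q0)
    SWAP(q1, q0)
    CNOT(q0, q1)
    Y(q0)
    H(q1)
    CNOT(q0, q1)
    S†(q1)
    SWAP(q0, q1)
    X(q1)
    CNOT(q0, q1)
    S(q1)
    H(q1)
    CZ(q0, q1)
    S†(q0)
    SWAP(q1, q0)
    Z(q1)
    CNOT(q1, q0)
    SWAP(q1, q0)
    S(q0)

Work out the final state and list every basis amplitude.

The resulting statevector has amplitude I/2 on |00>, I/2 on |01>, -I/2 on |10>, -I/2 on |11>.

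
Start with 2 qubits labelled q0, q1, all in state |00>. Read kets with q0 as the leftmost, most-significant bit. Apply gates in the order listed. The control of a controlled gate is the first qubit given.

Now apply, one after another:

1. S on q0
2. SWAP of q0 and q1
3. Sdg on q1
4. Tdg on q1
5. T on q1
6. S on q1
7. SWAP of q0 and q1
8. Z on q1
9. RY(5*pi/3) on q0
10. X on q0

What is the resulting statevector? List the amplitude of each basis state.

The resulting statevector has amplitude 1/2 on |00>, 0 on |01>, -sqrt(3)/2 on |10>, 0 on |11>.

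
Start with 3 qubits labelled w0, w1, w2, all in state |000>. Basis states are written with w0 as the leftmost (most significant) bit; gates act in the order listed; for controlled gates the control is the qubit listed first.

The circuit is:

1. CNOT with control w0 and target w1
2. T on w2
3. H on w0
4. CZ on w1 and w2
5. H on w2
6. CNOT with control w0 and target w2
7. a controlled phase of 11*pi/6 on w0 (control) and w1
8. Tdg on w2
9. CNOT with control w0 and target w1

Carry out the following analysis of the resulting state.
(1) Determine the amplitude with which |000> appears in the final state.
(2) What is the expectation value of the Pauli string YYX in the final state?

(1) The final state's coefficient on |000> equals 1/2.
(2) In the final state, YYX has expectation -sqrt(2)/2.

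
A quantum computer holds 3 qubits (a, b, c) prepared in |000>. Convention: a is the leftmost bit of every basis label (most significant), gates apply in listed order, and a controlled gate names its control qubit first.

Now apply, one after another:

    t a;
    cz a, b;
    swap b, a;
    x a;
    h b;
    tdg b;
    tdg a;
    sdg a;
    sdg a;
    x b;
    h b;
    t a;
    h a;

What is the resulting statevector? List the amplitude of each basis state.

After the circuit, the state carries amplitude sqrt(2)*(-1 + exp(3*I*pi/4))/4 on |000>, 0 on |001>, sqrt(2)*(1 + exp(3*I*pi/4))/4 on |010>, 0 on |011>, sqrt(2)*(1 - exp(3*I*pi/4))/4 on |100>, 0 on |101>, sqrt(2)*(-1 - exp(3*I*pi/4))/4 on |110>, 0 on |111>.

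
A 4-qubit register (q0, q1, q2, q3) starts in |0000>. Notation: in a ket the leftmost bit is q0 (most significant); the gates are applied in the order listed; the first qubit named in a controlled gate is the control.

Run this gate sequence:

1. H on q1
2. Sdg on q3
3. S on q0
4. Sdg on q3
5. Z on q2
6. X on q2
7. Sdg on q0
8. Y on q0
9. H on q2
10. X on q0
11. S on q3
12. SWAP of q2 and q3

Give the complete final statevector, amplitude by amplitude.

The resulting statevector has amplitude I/2 on |0000>, -I/2 on |0001>, I/2 on |0100>, -I/2 on |0101>, and 0 on every other basis state.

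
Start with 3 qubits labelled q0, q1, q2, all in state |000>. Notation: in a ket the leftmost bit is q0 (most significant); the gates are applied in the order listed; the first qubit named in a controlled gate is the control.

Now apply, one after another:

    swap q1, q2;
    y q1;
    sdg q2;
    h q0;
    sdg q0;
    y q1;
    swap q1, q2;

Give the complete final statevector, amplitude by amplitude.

The resulting statevector has amplitude sqrt(2)/2 on |000>, -sqrt(2)*I/2 on |100>, and 0 on every other basis state.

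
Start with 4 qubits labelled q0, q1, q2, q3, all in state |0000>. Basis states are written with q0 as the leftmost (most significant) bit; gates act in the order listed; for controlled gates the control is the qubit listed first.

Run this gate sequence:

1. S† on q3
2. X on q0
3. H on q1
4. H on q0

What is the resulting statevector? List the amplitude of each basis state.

After the circuit, the state carries amplitude 1/2 on |0000>, 1/2 on |0100>, -1/2 on |1000>, -1/2 on |1100>, and 0 on every other basis state.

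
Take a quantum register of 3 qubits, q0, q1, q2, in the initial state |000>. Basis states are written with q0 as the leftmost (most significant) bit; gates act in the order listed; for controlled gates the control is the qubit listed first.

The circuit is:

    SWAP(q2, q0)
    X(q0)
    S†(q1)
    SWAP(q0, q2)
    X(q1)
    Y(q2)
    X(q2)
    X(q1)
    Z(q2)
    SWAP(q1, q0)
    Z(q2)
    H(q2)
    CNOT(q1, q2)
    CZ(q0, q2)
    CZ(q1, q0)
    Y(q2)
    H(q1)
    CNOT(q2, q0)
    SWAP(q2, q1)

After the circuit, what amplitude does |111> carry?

The final state's coefficient on |111> equals 1/2.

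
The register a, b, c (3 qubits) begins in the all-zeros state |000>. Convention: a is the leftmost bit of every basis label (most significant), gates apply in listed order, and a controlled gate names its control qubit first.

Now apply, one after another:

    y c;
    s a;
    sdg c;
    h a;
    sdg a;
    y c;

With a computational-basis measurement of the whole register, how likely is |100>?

The probability of measuring |100> is 1/2.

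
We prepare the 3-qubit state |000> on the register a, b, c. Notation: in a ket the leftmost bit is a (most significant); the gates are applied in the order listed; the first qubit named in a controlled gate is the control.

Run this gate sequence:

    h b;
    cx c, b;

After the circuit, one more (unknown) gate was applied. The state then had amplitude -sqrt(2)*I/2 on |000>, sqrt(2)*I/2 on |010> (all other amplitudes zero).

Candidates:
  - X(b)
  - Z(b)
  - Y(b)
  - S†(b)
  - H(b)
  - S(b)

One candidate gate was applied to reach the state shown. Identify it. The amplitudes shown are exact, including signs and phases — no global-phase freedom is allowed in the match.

The applied gate was Y(b).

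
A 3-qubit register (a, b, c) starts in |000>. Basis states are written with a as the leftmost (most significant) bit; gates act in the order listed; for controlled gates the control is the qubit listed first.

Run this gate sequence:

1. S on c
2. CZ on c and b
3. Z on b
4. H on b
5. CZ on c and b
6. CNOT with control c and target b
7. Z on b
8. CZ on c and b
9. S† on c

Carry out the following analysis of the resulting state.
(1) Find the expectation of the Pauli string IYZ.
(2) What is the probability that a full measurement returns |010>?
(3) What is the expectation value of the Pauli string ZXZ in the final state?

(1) In the final state, IYZ has expectation 0.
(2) A full measurement returns |010> with probability 1/2.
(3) The observable ZXZ averages to -1.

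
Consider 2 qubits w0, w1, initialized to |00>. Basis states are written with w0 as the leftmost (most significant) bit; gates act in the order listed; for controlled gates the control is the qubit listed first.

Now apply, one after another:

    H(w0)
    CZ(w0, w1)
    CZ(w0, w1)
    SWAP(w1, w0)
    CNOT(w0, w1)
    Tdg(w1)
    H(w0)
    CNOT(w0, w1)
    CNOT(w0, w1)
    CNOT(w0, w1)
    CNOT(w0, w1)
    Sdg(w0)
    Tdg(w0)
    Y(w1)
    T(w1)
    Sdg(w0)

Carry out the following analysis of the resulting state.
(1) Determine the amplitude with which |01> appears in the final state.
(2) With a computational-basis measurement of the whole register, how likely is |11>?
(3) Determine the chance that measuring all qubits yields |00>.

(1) The final state's coefficient on |01> equals exp(3*I*pi/4)/2. Key observation: steps 8-11 multiply out to the identity, so the circuit reduces to the remaining gates.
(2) The probability of measuring |11> is 1/4.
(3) The probability of measuring |00> is 1/4.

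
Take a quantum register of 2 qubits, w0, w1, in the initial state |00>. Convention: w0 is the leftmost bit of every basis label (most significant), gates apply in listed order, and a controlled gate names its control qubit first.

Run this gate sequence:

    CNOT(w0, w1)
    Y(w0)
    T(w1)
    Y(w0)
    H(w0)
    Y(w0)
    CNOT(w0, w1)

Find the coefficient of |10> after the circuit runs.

The amplitude on |10> is 0.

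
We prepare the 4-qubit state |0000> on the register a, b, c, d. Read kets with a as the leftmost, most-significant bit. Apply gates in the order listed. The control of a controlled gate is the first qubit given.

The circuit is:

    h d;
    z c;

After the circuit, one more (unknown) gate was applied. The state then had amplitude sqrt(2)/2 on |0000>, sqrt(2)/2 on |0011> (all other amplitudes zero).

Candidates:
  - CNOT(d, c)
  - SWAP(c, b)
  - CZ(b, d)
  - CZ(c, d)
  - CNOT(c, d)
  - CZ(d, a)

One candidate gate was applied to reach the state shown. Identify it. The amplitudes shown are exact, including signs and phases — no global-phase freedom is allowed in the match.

The unique candidate consistent with the amplitudes is CNOT(d, c).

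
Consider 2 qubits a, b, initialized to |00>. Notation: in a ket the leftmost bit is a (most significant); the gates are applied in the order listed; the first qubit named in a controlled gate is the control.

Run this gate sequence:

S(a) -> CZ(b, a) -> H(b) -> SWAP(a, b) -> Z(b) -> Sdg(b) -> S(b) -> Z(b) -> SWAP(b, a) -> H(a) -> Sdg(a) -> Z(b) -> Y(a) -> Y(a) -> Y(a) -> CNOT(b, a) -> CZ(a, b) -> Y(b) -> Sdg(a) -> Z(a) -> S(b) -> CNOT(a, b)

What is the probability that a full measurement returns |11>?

The probability of measuring |11> is 1/4.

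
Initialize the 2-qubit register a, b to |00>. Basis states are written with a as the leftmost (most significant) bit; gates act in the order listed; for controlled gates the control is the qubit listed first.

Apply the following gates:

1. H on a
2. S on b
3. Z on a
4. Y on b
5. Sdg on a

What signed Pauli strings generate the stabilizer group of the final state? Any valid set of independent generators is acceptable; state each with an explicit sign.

The final state is stabilized by the group generated by +YI, -IZ; other independent generating sets are equally valid.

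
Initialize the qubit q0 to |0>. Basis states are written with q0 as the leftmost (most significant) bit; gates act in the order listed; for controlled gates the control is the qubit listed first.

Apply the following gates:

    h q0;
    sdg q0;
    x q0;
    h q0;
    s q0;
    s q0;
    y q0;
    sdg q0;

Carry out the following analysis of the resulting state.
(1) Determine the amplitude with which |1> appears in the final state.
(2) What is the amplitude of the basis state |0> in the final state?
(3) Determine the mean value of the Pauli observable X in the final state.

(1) The final state's coefficient on |1> equals 1/2 - I/2.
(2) |0> carries amplitude 1/2 - I/2 in the final state.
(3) The expectation value of X is 1.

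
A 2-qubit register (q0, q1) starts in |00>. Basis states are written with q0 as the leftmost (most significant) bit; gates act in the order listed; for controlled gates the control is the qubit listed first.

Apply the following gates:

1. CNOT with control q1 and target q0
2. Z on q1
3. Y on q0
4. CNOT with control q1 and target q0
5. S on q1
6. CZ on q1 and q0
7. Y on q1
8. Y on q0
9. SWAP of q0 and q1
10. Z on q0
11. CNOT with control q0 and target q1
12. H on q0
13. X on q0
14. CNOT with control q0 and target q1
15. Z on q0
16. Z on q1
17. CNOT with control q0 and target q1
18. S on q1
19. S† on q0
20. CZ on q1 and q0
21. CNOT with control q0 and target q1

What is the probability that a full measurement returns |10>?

The probability of measuring |10> is 1/2.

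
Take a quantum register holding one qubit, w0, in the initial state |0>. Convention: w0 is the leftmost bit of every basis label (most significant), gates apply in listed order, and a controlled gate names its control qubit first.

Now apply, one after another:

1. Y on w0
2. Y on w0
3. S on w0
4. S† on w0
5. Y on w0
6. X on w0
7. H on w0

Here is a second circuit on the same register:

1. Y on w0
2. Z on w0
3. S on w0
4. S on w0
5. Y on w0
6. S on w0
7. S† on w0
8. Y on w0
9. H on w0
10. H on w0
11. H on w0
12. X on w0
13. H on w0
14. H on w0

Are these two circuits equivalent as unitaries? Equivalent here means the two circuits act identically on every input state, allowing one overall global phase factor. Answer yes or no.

No, they are not equivalent — no single phase factor reconciles the two unitaries.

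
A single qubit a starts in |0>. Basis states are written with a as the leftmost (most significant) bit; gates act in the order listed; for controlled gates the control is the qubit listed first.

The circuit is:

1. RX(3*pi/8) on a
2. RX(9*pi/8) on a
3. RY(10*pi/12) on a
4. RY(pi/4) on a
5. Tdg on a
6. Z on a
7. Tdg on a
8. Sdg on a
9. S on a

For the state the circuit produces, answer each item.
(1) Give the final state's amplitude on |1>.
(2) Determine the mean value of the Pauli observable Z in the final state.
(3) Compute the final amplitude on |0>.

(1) The final state's coefficient on |1> equals -sqrt(2)*sqrt(sqrt(2)/4 + 1/2)*sin(7*pi/16)*cos(3*pi/16)/4 - sqrt(6)*sqrt(1/2 - sqrt(2)/4)*sin(7*pi/16)*cos(3*pi/16)/4 - sqrt(2)*sqrt(1/2 - sqrt(2)/4)*sin(7*pi/16)*cos(3*pi/16)/4 - sqrt(6)*sqrt(sqrt(2)/4 + 1/2)*sin(3*pi/16)*cos(7*pi/16)/4 + sqrt(2)*sqrt(1/2 - sqrt(2)/4)*sin(3*pi/16)*cos(7*pi/16)/4 + sqrt(6)*sqrt(1/2 - sqrt(2)/4)*sin(3*pi/16)*cos(7*pi/16)/4 + sqrt(2)*sqrt(sqrt(2)/4 + 1/2)*sin(3*pi/16)*cos(7*pi/16)/4 + sqrt(6)*sqrt(sqrt(2)/4 + 1/2)*sin(7*pi/16)*cos(3*pi/16)/4 - sqrt(6)*I*sqrt(sqrt(2)/4 + 1/2)*sin(3*pi/16)*sin(7*pi/16)/4 - sqrt(2)*I*sqrt(sqrt(2)/4 + 1/2)*sin(3*pi/16)*sin(7*pi/16)/4 - sqrt(6)*I*sqrt(1/2 - sqrt(2)/4)*sin(3*pi/16)*sin(7*pi/16)/4 - sqrt(6)*I*sqrt(sqrt(2)/4 + 1/2)*cos(3*pi/16)*cos(7*pi/16)/4 - sqrt(2)*I*sqrt(sqrt(2)/4 + 1/2)*cos(3*pi/16)*cos(7*pi/16)/4 - sqrt(6)*I*sqrt(1/2 - sqrt(2)/4)*cos(3*pi/16)*cos(7*pi/16)/4 + sqrt(2)*I*sqrt(1/2 - sqrt(2)/4)*cos(3*pi/16)*cos(7*pi/16)/4 + sqrt(2)*I*sqrt(1/2 - sqrt(2)/4)*sin(3*pi/16)*sin(7*pi/16)/4.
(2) The expectation value of Z is -sqrt(6)*sin(3*pi/16)*sin(7*pi/16)*cos(3*pi/16)*cos(7*pi/16) - sqrt(6)*sin(3*pi/16)**2*sin(7*pi/16)**2/4 - 4*sqrt(1/2 - sqrt(2)/4)*sqrt(sqrt(2)/4 + 1/2)*sin(3*pi/16)*sin(7*pi/16)*cos(3*pi/16)*cos(7*pi/16) - sqrt(1/2 - sqrt(2)/4)*sqrt(sqrt(2)/4 + 1/2)*sin(3*pi/16)**2*sin(7*pi/16)**2 - sqrt(6)*cos(3*pi/16)**2*cos(7*pi/16)**2/4 - sqrt(1/2 - sqrt(2)/4)*sqrt(sqrt(2)/4 + 1/2)*cos(3*pi/16)**2*cos(7*pi/16)**2 + sqrt(1/2 - sqrt(2)/4)*sqrt(sqrt(2)/4 + 1/2)*sin(3*pi/16)**2*cos(7*pi/16)**2 + sqrt(6)*sin(3*pi/16)**2*cos(7*pi/16)**2/4 + sqrt(1/2 - sqrt(2)/4)*sqrt(sqrt(2)/4 + 1/2)*sin(7*pi/16)**2*cos(3*pi/16)**2 + sqrt(6)*sin(7*pi/16)**2*cos(3*pi/16)**2/4.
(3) The final state's coefficient on |0> equals -sqrt(6)*sqrt(sqrt(2)/4 + 1/2)*sin(3*pi/16)*sin(7*pi/16)/4 - sqrt(6)*sqrt(sqrt(2)/4 + 1/2)*cos(3*pi/16)*cos(7*pi/16)/4 + sqrt(2)*sqrt(1/2 - sqrt(2)/4)*cos(3*pi/16)*cos(7*pi/16)/4 + sqrt(6)*sqrt(1/2 - sqrt(2)/4)*cos(3*pi/16)*cos(7*pi/16)/4 + sqrt(2)*sqrt(sqrt(2)/4 + 1/2)*cos(3*pi/16)*cos(7*pi/16)/4 + sqrt(2)*sqrt(1/2 - sqrt(2)/4)*sin(3*pi/16)*sin(7*pi/16)/4 + sqrt(6)*sqrt(1/2 - sqrt(2)/4)*sin(3*pi/16)*sin(7*pi/16)/4 + sqrt(2)*sqrt(sqrt(2)/4 + 1/2)*sin(3*pi/16)*sin(7*pi/16)/4 - sqrt(2)*I*sqrt(1/2 - sqrt(2)/4)*sin(7*pi/16)*cos(3*pi/16)/4 - sqrt(6)*I*sqrt(sqrt(2)/4 + 1/2)*sin(3*pi/16)*cos(7*pi/16)/4 - sqrt(2)*I*sqrt(sqrt(2)/4 + 1/2)*sin(3*pi/16)*cos(7*pi/16)/4 - sqrt(6)*I*sqrt(1/2 - sqrt(2)/4)*sin(3*pi/16)*cos(7*pi/16)/4 + sqrt(2)*I*sqrt(1/2 - sqrt(2)/4)*sin(3*pi/16)*cos(7*pi/16)/4 + sqrt(6)*I*sqrt(1/2 - sqrt(2)/4)*sin(7*pi/16)*cos(3*pi/16)/4 + sqrt(2)*I*sqrt(sqrt(2)/4 + 1/2)*sin(7*pi/16)*cos(3*pi/16)/4 + sqrt(6)*I*sqrt(sqrt(2)/4 + 1/2)*sin(7*pi/16)*cos(3*pi/16)/4.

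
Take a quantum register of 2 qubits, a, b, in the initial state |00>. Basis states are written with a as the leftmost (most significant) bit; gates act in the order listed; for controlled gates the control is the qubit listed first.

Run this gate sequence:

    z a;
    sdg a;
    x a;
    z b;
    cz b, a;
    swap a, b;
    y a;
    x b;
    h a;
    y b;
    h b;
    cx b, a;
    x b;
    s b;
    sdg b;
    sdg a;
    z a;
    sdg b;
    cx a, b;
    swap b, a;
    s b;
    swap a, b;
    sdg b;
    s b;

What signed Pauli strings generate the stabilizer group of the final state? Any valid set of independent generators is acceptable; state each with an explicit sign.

The final state is stabilized by the group generated by -YZ, -ZY; other independent generating sets are equally valid. Key observation: steps 14-15 multiply out to the identity, so the circuit reduces to the remaining gates.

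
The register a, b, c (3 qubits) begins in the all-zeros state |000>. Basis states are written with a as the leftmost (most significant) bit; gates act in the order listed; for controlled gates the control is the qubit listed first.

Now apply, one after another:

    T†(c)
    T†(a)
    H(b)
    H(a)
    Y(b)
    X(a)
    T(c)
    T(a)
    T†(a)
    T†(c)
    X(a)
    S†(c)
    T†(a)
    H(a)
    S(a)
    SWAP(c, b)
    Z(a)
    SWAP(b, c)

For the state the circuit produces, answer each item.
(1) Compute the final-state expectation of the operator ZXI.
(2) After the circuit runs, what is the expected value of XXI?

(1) In the final state, ZXI has expectation -sqrt(2)/2. Key observation: gates 6-11 undo each other exactly, leaving only the rest of the circuit to track.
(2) In the final state, XXI has expectation -sqrt(2)/2.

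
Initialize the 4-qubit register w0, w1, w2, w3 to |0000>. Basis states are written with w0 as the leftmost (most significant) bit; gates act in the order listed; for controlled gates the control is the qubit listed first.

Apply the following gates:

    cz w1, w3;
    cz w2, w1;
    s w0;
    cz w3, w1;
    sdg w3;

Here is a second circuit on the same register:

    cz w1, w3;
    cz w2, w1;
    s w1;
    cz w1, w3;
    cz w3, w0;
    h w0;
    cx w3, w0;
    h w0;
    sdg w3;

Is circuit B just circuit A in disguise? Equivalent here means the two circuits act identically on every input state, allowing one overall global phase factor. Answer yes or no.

No: there is an input state on which the two circuits produce genuinely different outputs (not merely differing by a phase).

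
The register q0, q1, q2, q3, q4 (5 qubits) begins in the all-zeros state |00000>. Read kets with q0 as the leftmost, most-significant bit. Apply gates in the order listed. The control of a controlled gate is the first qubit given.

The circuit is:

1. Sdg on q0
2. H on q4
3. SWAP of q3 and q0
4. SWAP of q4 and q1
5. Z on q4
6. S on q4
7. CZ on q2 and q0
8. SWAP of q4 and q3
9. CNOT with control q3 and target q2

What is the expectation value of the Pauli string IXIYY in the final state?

The observable IXIYY averages to 0.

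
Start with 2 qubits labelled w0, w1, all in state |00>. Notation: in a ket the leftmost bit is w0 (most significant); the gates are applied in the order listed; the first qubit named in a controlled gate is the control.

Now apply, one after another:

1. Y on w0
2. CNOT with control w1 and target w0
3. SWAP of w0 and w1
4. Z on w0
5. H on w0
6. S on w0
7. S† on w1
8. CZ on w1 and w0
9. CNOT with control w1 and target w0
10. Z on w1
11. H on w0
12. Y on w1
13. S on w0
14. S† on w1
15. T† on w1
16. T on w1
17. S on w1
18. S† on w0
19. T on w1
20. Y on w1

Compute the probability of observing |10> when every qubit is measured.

The probability of measuring |10> is 0. Key observation: gates 13-18 undo each other exactly, leaving only the rest of the circuit to track.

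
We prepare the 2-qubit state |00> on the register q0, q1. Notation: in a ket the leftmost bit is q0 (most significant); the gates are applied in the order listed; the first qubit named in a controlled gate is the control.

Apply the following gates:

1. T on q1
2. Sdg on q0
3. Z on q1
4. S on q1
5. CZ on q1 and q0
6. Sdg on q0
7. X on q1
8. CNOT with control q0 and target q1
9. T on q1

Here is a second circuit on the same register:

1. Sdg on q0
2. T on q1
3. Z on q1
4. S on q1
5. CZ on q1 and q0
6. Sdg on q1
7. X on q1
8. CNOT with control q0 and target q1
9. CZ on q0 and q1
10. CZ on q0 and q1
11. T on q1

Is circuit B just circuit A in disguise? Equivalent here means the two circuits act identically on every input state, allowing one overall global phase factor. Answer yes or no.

No: there is an input state on which the two circuits produce genuinely different outputs (not merely differing by a phase).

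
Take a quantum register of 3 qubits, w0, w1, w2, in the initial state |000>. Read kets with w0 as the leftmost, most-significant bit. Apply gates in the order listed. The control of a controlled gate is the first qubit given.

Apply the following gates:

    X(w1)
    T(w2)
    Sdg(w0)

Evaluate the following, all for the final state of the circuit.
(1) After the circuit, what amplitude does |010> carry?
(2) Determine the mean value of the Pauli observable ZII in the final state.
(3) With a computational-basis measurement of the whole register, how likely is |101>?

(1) |010> carries amplitude 1 in the final state.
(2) In the final state, ZII has expectation 1.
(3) Outcome |101> occurs with probability 0.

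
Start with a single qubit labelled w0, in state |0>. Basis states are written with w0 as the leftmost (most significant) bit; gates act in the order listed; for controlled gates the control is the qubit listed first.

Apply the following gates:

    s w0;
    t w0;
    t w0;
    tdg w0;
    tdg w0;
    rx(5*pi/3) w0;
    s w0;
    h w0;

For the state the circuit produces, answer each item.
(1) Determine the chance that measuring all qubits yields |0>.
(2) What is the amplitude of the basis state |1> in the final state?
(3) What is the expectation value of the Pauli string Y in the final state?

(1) A full measurement returns |0> with probability 1/2 - sqrt(3)/4. Key observation: steps 2-5 multiply out to the identity, so the circuit reduces to the remaining gates.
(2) The amplitude on |1> is -sqrt(6)/4 - sqrt(2)/4.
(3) In the final state, Y has expectation 0.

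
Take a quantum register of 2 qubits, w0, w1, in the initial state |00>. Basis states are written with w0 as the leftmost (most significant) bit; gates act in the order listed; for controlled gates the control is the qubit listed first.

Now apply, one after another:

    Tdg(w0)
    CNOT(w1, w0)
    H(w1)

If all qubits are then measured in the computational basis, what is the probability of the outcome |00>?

A full measurement returns |00> with probability 1/2.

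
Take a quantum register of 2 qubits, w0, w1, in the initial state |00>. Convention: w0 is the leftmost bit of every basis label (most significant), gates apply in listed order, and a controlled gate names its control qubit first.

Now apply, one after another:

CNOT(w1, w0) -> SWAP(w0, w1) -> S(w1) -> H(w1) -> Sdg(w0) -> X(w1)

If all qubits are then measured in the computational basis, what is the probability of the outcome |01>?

A full measurement returns |01> with probability 1/2.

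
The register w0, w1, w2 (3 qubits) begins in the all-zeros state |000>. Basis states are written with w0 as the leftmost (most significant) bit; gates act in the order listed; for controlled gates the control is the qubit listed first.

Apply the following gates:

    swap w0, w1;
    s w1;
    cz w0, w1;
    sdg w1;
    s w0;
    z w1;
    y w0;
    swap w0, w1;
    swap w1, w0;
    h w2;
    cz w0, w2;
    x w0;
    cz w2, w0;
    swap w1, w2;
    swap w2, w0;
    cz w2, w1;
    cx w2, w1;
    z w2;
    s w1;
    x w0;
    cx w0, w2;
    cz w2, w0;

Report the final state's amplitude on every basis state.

After the circuit, the state carries amplitude -sqrt(2)*I/2 on |101>, -sqrt(2)/2 on |111>, and 0 on every other basis state.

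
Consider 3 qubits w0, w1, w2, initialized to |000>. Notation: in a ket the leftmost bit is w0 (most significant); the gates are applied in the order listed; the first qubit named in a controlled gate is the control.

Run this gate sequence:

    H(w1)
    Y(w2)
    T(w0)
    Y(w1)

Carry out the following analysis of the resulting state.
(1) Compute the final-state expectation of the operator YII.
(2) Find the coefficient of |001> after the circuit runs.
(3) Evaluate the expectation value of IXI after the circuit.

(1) The expectation value of YII is 0.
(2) The final state's coefficient on |001> equals sqrt(2)/2.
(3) The observable IXI averages to -1.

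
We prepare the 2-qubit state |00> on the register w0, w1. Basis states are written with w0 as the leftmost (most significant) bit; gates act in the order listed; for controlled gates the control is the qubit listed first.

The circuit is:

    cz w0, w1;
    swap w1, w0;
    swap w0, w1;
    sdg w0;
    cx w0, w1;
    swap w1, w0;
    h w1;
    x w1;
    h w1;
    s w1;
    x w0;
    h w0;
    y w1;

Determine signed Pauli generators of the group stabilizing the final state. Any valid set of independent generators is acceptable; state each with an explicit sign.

The final state is stabilized by the group generated by -XI, -IZ; other independent generating sets are equally valid.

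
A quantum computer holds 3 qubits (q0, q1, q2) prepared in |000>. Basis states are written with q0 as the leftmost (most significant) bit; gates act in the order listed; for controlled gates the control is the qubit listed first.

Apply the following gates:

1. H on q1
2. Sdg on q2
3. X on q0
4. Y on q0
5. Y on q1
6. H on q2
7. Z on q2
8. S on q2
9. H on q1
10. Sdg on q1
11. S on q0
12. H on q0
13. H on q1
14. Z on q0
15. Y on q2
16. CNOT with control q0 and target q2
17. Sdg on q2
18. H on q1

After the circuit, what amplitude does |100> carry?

|100> carries amplitude 0 in the final state.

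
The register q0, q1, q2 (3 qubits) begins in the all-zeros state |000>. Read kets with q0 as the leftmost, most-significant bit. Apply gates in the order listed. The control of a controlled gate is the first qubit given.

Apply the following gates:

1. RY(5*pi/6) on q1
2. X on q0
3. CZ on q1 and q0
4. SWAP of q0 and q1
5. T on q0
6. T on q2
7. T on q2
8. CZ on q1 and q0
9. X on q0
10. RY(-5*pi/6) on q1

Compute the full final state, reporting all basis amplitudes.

The final amplitudes are (sqrt(3) + 2)*exp(I*pi/4)/4 on |000>, 0 on |001>, exp(I*pi/4)/4 on |010>, 0 on |011>, 1/4 on |100>, 0 on |101>, 1/2 - sqrt(3)/4 on |110>, 0 on |111>.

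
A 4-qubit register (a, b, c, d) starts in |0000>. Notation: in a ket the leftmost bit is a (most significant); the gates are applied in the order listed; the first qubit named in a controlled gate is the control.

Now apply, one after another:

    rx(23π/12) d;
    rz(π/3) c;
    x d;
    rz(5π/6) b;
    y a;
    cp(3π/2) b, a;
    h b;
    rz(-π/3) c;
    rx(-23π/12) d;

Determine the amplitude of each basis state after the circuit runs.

The resulting statevector has amplitude sqrt(2)*exp(I*pi/12)/2 on |1001>, sqrt(2)*exp(I*pi/12)/2 on |1101>, and 0 on every other basis state.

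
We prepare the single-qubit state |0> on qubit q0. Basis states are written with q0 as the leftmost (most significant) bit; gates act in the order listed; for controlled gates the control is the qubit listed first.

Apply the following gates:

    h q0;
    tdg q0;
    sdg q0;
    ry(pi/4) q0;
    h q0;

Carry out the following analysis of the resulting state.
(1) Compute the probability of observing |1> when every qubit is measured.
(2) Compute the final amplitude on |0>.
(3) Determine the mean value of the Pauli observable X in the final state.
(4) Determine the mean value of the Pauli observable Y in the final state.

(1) A full measurement returns |1> with probability 3/4.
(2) The final state's coefficient on |0> equals sqrt(2 - sqrt(2))/4 + sqrt(sqrt(2) + 2)/4 - sqrt(sqrt(2) + 2)*exp(I*pi/4)/4 + sqrt(2 - sqrt(2))*exp(I*pi/4)/4.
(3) The observable X averages to 1/2.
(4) The observable Y averages to sqrt(2)/2.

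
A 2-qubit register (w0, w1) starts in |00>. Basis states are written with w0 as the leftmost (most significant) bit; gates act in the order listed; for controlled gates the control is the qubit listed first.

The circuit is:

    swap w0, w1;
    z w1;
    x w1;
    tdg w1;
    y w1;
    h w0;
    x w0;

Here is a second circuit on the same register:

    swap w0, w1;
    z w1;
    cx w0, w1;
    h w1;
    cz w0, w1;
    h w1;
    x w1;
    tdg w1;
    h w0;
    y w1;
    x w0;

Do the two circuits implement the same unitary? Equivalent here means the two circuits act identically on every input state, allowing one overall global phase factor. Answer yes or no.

Yes: on every input state the two circuits agree up to one overall phase factor.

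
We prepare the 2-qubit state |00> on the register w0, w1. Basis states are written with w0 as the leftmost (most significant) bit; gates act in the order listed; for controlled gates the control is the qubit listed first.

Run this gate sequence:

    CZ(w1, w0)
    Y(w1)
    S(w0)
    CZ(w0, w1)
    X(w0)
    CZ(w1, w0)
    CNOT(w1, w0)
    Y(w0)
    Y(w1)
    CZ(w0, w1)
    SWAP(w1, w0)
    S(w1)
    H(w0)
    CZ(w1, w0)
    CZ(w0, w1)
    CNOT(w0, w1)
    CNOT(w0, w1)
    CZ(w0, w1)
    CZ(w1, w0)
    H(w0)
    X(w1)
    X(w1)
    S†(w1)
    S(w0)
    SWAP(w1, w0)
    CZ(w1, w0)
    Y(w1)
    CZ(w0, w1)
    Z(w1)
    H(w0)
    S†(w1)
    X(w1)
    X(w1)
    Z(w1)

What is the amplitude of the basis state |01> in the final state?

The amplitude on |01> is sqrt(2)*I/2. Key observation: gates 13-20 undo each other exactly, leaving only the rest of the circuit to track.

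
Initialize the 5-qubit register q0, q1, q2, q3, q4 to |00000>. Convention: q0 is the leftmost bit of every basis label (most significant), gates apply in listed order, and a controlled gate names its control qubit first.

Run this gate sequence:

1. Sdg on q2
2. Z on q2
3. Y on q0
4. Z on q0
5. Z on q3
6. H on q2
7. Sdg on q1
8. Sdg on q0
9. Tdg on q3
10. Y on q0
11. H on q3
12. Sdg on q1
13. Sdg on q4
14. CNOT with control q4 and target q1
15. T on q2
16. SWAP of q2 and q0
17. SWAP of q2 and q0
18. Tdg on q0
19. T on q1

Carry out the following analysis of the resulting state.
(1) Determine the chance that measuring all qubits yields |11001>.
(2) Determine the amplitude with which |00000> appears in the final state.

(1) The probability of measuring |11001> is 0. Key observation: steps 16-17 multiply out to the identity, so the circuit reduces to the remaining gates.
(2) The final state's coefficient on |00000> equals I/2.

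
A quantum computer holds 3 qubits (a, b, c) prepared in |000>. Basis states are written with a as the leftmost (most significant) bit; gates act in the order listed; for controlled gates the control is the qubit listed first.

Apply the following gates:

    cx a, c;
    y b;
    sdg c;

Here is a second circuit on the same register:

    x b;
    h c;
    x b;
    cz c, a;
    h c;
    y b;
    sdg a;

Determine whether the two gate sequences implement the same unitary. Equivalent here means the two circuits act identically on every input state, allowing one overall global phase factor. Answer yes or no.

No — the two circuits implement different unitaries, even allowing a global phase.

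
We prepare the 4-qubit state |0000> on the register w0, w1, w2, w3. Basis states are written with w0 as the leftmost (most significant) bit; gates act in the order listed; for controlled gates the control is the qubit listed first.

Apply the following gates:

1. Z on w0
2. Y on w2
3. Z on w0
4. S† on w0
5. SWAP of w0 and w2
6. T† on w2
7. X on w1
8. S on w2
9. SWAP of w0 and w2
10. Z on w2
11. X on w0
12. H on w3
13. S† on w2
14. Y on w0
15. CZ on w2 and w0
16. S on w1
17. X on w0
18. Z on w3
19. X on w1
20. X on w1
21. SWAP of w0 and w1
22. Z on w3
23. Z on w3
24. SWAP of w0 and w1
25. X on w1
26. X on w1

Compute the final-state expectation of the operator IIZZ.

The expectation value of IIZZ is 0. Key observation: gates 19-26 undo each other exactly, leaving only the rest of the circuit to track.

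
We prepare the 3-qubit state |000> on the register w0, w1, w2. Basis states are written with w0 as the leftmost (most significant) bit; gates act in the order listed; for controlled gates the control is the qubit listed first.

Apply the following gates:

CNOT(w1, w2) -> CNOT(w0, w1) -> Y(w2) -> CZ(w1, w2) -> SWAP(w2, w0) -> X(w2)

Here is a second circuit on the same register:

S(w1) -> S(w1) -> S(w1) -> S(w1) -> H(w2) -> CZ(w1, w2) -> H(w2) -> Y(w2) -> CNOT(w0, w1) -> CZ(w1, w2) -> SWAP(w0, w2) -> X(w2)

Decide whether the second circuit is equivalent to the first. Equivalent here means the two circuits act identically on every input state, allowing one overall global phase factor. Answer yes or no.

Yes: on every input state the two circuits agree up to one overall phase factor.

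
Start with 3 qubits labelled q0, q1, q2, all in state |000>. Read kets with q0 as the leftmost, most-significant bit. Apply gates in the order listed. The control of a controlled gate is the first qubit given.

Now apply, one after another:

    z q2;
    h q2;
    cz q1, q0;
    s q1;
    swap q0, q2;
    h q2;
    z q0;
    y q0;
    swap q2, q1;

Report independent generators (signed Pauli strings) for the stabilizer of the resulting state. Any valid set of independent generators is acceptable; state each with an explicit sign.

One valid set of independent stabilizer generators is +XII, +IXI, +IIZ (any independent generating set of the same group is equally correct).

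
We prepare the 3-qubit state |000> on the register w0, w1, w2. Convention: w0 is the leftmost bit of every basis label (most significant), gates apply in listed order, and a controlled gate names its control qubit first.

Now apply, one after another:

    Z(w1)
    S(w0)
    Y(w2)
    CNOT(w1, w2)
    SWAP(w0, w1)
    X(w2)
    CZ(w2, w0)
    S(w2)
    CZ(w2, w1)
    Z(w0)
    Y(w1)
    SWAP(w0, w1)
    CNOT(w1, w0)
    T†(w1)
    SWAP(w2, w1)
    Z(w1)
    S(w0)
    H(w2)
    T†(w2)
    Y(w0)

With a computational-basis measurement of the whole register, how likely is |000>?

Outcome |000> occurs with probability 1/2.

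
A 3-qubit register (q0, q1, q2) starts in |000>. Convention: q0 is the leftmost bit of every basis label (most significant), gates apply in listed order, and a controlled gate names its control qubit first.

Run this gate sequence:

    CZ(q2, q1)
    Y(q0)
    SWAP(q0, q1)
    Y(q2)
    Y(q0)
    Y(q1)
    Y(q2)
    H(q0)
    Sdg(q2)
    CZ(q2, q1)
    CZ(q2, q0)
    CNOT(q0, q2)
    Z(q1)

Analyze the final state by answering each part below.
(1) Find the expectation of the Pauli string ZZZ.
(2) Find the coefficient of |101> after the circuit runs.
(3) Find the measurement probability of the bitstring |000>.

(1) In the final state, ZZZ has expectation 1.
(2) The final state's coefficient on |101> equals -sqrt(2)*I/2.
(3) A full measurement returns |000> with probability 1/2.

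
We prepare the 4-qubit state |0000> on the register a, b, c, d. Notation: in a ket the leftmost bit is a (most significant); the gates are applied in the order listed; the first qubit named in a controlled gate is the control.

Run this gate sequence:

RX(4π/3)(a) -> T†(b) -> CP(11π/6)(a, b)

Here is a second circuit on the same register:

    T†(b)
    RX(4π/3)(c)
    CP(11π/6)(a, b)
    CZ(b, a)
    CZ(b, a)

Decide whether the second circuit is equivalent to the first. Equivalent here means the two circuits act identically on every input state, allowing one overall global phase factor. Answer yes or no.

No, they are not equivalent — no single phase factor reconciles the two unitaries.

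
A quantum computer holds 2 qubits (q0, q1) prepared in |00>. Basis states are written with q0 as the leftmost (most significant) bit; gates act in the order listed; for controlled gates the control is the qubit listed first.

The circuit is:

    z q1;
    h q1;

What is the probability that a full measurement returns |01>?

Outcome |01> occurs with probability 1/2.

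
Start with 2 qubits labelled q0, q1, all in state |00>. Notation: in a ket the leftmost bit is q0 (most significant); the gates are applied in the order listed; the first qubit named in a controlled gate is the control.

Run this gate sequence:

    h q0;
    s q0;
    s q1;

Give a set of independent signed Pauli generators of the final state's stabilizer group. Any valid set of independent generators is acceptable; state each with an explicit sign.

The final state is stabilized by the group generated by +YI, +IZ; other independent generating sets are equally valid.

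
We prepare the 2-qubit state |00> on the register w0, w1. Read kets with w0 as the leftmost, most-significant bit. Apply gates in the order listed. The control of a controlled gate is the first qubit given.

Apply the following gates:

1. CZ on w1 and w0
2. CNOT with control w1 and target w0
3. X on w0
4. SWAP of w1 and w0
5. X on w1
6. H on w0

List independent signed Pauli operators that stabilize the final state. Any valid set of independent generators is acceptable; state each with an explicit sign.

The final state is stabilized by the group generated by +XI, +IZ; other independent generating sets are equally valid.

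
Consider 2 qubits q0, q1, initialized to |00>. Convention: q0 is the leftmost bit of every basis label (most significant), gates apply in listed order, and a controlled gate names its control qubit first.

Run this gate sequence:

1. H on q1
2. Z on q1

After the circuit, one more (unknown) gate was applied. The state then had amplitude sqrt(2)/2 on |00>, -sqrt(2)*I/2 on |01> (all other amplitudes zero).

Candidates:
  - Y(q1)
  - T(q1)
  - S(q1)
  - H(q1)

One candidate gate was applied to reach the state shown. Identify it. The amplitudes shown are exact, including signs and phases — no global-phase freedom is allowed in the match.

The unique candidate consistent with the amplitudes is S(q1).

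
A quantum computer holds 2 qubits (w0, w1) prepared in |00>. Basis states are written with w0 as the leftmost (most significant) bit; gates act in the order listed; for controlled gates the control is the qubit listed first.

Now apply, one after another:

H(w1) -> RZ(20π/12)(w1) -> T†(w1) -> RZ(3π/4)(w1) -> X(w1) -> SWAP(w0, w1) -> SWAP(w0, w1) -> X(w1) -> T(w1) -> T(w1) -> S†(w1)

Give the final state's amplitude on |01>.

The final state's coefficient on |01> equals sqrt(2)*exp(23*I*pi/24)/2.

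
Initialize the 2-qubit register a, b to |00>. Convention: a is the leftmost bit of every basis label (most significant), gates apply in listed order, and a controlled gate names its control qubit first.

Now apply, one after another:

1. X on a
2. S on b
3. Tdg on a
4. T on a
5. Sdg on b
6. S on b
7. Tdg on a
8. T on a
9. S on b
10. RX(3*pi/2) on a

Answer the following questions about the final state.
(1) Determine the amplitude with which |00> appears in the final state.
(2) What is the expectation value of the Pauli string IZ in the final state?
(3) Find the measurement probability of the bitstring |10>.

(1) |00> carries amplitude -sqrt(2)*I/2 in the final state. Key observation: the block from step 3 through step 8 cancels to the identity and can be dropped.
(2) In the final state, IZ has expectation 1.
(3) The probability of measuring |10> is 1/2.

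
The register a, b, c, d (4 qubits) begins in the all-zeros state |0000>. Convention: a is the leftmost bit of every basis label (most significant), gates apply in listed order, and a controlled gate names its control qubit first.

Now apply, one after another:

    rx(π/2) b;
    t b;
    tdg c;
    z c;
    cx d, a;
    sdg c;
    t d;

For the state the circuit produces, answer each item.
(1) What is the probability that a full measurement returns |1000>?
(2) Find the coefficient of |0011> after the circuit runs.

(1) A full measurement returns |1000> with probability 0.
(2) The final state's coefficient on |0011> equals 0.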